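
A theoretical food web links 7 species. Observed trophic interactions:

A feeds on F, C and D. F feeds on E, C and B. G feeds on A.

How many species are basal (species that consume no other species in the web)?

Basal species (no prey listed): E, B, D, C.
Count: 4.

4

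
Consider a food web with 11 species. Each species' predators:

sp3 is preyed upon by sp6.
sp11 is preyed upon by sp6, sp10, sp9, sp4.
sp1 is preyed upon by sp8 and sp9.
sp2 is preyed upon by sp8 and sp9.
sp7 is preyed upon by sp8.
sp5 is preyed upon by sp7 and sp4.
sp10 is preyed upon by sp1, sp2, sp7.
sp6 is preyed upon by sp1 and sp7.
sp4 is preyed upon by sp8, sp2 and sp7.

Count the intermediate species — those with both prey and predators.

Intermediate species (has both prey and predators): sp6, sp4, sp10, sp1, sp7, sp2.
Count: 6.

6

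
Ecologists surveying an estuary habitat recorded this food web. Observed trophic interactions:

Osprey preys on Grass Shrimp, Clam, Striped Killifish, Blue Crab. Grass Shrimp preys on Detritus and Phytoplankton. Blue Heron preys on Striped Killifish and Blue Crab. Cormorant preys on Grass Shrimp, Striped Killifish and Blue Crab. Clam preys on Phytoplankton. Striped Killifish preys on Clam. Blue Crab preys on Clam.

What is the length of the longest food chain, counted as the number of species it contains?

One longest chain: Phytoplankton → Clam → Blue Crab → Blue Heron.
It has 4 species and 3 links.

4 species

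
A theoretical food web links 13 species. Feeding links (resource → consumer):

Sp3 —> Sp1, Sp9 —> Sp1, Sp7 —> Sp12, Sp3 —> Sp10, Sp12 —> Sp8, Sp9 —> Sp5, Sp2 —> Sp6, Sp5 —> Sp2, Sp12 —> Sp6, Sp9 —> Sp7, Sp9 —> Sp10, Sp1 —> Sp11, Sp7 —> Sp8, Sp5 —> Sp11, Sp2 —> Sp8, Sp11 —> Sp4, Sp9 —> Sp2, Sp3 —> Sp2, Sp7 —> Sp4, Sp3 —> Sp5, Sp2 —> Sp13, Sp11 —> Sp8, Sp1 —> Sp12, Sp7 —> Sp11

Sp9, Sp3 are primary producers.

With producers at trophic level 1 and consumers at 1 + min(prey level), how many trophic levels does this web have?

Producers (level 1): Sp9, Sp3.
Following each consumer down to its lowest-level prey: Sp9 → Sp1 → Sp12 (levels 1 through 3).
All prey of Sp12 (Sp1 2, Sp7 2) are at level 2 or above, so Sp12 is at level 1 + 2 = 3.
Every consumer has at least one prey at level 2 or below, so none exceeds level 3.

3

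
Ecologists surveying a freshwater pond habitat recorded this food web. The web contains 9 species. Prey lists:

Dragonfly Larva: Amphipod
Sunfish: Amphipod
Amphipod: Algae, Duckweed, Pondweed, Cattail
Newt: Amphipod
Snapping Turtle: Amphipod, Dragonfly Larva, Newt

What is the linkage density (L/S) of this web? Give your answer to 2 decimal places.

There are L = 10 links among S = 9 species.
L/S = 10/9 = 1.1111 ≈ 1.11.

L/S = 1.11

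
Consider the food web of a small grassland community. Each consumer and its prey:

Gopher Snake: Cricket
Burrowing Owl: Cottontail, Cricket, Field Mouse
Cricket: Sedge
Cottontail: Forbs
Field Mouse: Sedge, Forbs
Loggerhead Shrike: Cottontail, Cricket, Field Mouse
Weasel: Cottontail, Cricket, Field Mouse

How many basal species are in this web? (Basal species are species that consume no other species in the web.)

2

Basal species (no prey listed): Sedge, Forbs.
Count: 2.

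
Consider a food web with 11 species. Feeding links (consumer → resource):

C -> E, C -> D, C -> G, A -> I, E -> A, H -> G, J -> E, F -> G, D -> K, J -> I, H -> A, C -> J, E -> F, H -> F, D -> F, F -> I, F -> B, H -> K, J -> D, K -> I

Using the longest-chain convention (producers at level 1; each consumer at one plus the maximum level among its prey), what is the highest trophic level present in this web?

5

Producers (level 1): B, I, G.
B → F → E → J → C gives C level 5.
No species has a prey at level 5, so no species reaches level 6.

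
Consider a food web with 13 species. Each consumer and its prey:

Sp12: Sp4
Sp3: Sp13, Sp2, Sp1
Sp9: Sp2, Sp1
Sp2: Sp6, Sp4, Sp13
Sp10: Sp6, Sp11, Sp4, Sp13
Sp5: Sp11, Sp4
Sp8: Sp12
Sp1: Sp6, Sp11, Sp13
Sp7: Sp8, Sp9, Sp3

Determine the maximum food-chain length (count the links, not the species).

3 links

One longest chain: Sp4 → Sp12 → Sp8 → Sp7.
It has 4 species and 3 links.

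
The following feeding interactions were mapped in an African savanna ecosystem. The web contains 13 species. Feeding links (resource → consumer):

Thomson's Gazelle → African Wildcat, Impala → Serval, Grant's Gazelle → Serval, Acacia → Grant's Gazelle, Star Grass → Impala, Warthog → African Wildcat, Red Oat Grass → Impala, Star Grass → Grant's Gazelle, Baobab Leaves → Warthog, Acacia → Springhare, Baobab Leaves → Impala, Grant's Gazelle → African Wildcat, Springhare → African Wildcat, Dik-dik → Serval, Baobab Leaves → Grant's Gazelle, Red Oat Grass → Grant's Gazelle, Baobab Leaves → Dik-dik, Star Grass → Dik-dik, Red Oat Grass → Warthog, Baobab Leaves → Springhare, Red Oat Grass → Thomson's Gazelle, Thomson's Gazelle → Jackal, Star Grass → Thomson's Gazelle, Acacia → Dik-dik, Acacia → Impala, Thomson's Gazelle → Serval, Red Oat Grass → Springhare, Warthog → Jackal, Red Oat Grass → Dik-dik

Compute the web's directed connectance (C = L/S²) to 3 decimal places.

C = 0.172

The web has S = 13 species and L = 29 feeding links.
C = L / S² = 29 / 169 = 0.1716 ≈ 0.172.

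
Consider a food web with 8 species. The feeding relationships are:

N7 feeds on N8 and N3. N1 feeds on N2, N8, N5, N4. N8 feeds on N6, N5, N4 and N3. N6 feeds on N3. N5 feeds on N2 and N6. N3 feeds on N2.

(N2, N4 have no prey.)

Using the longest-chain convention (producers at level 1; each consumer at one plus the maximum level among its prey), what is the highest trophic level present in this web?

6

Producers (level 1): N2, N4.
N2 → N3 → N6 → N5 → N8 → N7 gives N7 level 6.
No species has a prey at level 6, so no species reaches level 7.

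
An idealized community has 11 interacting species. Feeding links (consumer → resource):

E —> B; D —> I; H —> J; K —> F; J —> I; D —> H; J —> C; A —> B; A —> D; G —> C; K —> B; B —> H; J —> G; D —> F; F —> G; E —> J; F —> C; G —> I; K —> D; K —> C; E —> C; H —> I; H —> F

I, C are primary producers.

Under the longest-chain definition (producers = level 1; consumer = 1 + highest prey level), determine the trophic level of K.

I is a producer → level 1.
G eats I (level 1); other prey at levels: C 1 → level 2.
J eats G (level 2); other prey at levels: I 1, C 1 → level 3.
H eats J (level 3); other prey at levels: I 1, F 3 → level 4.
B eats H → level 5.
K eats B (level 5); other prey at levels: C 1, F 3, D 5 → level 6.

Trophic level 6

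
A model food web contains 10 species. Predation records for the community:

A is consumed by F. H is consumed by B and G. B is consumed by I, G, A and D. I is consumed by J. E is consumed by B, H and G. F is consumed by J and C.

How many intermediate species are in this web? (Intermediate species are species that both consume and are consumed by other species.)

Intermediate species (has both prey and predators): H, B, I, A, F.
Count: 5.

5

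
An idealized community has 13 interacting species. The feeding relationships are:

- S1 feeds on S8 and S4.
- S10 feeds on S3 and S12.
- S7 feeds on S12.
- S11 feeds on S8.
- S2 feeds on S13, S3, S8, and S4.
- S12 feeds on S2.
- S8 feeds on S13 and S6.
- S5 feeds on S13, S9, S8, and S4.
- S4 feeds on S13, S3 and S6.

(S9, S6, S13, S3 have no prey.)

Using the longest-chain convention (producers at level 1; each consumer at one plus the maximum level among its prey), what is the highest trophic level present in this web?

5

Producers (level 1): S9, S6, S13, S3.
S6 → S8 → S2 → S12 → S10 gives S10 level 5.
No species has a prey at level 5, so no species reaches level 6.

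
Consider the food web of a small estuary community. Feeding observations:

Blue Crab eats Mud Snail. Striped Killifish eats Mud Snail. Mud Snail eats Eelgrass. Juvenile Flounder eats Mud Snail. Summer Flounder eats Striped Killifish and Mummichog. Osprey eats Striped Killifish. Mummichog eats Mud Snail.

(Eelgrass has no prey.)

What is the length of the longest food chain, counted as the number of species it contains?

One longest chain: Eelgrass → Mud Snail → Striped Killifish → Osprey.
It has 4 species and 3 links.

4 species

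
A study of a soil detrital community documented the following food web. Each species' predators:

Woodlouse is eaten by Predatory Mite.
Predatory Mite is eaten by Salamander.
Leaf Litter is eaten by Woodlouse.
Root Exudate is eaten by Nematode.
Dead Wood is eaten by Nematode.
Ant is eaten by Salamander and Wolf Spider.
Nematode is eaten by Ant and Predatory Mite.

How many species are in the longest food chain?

One longest chain: Root Exudate → Nematode → Predatory Mite → Salamander.
It has 4 species and 3 links.

4 species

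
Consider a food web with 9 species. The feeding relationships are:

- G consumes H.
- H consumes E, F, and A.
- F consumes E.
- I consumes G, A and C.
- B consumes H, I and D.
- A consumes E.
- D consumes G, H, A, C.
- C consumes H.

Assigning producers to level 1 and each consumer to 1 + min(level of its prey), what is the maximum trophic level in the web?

3

Producers (level 1): E.
Following each consumer down to its lowest-level prey: E → H → B (levels 1 through 3).
All prey of B (H 2, D 3, I 3) are at level 2 or above, so B is at level 1 + 2 = 3.
Every consumer has at least one prey at level 2 or below, so none exceeds level 3.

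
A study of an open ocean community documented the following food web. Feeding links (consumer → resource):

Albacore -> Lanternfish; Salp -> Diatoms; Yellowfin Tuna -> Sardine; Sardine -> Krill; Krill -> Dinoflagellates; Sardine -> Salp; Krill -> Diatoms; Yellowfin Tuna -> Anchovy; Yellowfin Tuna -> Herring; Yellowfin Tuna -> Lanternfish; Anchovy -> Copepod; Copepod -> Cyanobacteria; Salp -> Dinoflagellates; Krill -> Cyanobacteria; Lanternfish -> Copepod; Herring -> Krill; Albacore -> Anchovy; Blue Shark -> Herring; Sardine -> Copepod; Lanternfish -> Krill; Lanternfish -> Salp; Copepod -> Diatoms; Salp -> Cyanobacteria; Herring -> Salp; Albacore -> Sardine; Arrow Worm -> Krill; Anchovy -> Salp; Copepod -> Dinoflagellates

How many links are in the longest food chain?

3 links

One longest chain: Dinoflagellates → Krill → Herring → Blue Shark.
It has 4 species and 3 links.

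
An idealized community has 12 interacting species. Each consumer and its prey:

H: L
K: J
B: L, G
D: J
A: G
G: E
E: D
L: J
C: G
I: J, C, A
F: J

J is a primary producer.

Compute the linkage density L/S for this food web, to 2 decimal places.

L/S = 1.17

There are L = 14 links among S = 12 species.
L/S = 14/12 = 1.1667 ≈ 1.17.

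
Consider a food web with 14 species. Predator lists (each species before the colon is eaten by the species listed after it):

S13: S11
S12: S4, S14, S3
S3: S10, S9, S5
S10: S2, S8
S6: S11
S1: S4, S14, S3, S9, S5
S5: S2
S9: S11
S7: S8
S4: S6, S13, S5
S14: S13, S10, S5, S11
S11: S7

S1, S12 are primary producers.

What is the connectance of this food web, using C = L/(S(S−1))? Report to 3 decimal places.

The web has S = 14 species and L = 26 feeding links.
C = L / (S(S−1)) = 26 / 182 = 0.1429 ≈ 0.143.

C = 0.143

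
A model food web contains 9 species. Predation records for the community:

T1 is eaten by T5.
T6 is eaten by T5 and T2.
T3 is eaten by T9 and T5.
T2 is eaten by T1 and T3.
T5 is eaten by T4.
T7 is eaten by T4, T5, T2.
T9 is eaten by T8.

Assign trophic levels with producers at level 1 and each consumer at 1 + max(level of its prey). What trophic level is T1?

T6 is a producer → level 1.
T2 eats T6 (level 1); other prey at levels: T7 1 → level 2.
T1 eats T2 → level 3.

Trophic level 3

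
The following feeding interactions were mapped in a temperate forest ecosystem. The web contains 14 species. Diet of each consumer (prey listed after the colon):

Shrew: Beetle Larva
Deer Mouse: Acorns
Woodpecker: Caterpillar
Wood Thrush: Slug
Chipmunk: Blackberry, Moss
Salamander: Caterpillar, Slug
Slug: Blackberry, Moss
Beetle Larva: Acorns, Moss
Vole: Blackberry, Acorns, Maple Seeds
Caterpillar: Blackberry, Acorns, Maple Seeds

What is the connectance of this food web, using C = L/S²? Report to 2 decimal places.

The web has S = 14 species and L = 18 feeding links.
C = L / S² = 18 / 196 = 0.0918 ≈ 0.09.

C = 0.09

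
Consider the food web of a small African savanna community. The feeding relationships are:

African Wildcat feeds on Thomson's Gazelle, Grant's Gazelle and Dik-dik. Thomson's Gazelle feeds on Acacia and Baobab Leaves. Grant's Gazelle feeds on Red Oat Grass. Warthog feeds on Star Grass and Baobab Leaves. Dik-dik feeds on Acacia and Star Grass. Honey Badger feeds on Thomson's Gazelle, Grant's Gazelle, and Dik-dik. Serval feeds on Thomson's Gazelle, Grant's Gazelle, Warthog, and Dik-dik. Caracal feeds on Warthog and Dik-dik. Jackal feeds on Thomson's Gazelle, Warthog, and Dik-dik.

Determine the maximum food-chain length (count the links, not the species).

2 links

One longest chain: Star Grass → Dik-dik → Serval.
It has 3 species and 2 links.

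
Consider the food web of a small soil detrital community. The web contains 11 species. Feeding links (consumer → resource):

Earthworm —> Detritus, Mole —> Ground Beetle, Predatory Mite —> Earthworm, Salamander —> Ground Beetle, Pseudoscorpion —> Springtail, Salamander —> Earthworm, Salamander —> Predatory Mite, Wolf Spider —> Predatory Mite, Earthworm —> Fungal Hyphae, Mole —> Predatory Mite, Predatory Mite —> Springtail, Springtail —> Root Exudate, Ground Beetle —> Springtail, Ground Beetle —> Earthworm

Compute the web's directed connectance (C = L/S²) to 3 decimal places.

The web has S = 11 species and L = 14 feeding links.
C = L / S² = 14 / 121 = 0.1157 ≈ 0.116.

C = 0.116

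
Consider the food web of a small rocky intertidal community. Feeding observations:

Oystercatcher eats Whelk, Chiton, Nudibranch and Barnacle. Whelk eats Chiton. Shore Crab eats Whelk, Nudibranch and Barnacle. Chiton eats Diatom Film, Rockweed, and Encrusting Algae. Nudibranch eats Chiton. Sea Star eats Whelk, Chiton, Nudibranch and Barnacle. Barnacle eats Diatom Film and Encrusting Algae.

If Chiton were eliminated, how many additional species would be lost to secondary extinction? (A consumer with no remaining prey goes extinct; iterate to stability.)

2

Remove Chiton.
Round 1: Whelk (all prey gone), Nudibranch (all prey gone) → extinct.
No further losses. Total secondary extinctions: 2.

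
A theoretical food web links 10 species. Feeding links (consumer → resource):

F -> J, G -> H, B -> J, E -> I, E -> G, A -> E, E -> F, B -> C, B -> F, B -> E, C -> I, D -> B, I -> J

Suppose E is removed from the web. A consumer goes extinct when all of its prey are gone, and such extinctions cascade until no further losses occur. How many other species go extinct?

Remove E.
Round 1: A (all prey gone) → extinct.
No further losses. Total secondary extinctions: 1.

1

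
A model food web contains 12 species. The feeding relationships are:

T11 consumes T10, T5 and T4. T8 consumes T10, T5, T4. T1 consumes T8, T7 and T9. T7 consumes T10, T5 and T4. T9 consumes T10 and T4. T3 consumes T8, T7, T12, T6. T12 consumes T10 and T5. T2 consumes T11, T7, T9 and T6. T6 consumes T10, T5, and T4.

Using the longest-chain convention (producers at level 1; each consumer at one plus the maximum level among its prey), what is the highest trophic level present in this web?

Producers (level 1): T10, T4, T5.
T10 → T7 → T1 gives T1 level 3.
No species has a prey at level 3, so no species reaches level 4.

3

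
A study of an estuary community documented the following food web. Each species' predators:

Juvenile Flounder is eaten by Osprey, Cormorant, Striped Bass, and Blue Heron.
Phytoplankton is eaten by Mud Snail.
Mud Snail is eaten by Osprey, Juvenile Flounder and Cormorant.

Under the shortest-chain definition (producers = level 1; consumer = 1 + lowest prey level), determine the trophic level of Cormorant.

Trophic level 3

Phytoplankton is a producer → level 1.
Mud Snail eats Phytoplankton → level 2.
Cormorant eats Mud Snail → level 3.
No prey of Cormorant is below level 2, so 3 is the minimum.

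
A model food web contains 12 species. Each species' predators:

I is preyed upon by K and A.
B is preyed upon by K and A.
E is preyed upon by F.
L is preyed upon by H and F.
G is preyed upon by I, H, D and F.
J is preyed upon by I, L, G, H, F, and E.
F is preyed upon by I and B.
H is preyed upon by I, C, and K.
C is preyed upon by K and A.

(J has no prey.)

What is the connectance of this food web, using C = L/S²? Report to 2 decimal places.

C = 0.17

The web has S = 12 species and L = 24 feeding links.
C = L / S² = 24 / 144 = 0.1667 ≈ 0.17.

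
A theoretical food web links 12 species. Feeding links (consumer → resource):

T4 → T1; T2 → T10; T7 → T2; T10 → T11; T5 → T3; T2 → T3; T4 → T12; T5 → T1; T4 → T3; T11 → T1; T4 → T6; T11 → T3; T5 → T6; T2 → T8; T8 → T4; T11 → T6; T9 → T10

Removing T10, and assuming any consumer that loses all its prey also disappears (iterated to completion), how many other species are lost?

1

Remove T10.
Round 1: T9 (all prey gone) → extinct.
No further losses. Total secondary extinctions: 1.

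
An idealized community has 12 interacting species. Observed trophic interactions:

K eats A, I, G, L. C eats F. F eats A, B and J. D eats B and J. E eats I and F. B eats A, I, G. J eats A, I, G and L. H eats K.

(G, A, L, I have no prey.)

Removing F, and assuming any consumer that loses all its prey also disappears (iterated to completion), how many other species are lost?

1

Remove F.
Round 1: C (all prey gone) → extinct.
No further losses. Total secondary extinctions: 1.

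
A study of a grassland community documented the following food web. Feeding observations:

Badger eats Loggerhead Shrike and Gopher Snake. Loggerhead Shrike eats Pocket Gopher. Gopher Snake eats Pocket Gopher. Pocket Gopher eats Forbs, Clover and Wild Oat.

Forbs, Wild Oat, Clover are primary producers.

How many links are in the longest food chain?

One longest chain: Forbs → Pocket Gopher → Gopher Snake → Badger.
It has 4 species and 3 links.

3 links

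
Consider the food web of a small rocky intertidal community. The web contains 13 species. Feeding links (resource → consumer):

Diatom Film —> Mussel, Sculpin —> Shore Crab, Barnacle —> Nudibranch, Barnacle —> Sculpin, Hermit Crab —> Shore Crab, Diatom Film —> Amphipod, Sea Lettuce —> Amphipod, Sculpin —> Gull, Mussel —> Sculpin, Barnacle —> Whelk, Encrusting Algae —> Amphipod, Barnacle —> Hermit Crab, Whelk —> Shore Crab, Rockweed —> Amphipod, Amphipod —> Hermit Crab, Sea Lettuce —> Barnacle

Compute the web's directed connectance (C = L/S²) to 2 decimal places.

The web has S = 13 species and L = 16 feeding links.
C = L / S² = 16 / 169 = 0.0947 ≈ 0.09.

C = 0.09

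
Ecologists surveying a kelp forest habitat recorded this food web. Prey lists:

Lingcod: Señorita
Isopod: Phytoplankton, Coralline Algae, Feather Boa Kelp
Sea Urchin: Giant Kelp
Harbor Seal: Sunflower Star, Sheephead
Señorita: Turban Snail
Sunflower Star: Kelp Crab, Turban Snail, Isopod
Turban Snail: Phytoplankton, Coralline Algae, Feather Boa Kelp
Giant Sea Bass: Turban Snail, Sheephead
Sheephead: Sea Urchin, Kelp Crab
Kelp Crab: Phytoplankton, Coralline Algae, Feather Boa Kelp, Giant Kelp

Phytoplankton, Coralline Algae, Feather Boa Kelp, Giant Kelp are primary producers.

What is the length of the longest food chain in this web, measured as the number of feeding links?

3 links

One longest chain: Phytoplankton → Kelp Crab → Sunflower Star → Harbor Seal.
It has 4 species and 3 links.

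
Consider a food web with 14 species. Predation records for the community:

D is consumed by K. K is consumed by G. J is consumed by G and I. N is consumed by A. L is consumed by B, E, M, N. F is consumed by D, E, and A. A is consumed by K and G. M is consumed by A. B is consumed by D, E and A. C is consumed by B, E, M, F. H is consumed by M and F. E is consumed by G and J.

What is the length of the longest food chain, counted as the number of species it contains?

5 species

One longest chain: C → B → E → J → G.
It has 5 species and 4 links.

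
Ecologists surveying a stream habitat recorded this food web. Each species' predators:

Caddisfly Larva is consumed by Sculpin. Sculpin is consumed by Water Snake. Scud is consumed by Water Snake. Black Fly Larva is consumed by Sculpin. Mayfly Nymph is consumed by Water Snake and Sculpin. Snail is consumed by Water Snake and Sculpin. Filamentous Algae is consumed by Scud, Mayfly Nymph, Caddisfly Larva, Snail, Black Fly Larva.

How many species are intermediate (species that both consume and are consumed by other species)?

6

Intermediate species (has both prey and predators): Mayfly Nymph, Snail, Black Fly Larva, Caddisfly Larva, Scud, Sculpin.
Count: 6.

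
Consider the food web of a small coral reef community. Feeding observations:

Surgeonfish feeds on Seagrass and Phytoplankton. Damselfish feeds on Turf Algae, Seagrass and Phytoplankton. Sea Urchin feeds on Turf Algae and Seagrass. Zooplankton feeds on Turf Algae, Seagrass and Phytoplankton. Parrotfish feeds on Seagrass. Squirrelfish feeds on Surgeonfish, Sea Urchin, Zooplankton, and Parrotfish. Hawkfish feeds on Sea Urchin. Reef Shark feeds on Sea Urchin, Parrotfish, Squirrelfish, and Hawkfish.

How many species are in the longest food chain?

4 species

One longest chain: Seagrass → Surgeonfish → Squirrelfish → Reef Shark.
It has 4 species and 3 links.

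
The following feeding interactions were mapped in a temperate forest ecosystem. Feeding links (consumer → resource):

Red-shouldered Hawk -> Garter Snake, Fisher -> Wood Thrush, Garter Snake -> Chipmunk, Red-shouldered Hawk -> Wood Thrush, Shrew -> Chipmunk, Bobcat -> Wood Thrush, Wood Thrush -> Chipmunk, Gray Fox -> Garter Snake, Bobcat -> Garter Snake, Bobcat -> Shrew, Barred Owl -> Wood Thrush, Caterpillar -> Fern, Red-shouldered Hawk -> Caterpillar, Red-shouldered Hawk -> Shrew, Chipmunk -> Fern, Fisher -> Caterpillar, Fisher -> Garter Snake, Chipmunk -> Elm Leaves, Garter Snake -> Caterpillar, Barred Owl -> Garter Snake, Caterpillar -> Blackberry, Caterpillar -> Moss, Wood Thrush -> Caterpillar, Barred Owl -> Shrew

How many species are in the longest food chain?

One longest chain: Elm Leaves → Chipmunk → Garter Snake → Gray Fox.
It has 4 species and 3 links.

4 species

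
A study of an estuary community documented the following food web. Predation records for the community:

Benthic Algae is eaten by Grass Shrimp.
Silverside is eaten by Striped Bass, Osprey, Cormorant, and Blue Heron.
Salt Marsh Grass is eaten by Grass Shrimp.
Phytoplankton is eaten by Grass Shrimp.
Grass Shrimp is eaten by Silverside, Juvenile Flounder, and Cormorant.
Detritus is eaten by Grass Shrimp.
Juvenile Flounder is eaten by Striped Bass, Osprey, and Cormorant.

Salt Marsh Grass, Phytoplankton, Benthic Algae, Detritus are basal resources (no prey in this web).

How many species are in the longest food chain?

4 species

One longest chain: Salt Marsh Grass → Grass Shrimp → Juvenile Flounder → Osprey.
It has 4 species and 3 links.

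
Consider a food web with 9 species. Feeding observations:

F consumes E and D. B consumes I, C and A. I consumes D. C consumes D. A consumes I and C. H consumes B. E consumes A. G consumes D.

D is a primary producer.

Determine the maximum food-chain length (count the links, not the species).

4 links

One longest chain: D → I → A → B → H.
It has 5 species and 4 links.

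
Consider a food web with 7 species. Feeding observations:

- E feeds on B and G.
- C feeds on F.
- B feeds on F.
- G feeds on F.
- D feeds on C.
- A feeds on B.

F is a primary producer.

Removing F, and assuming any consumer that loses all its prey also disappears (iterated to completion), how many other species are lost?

Remove F.
Round 1: C (all prey gone), B (all prey gone), G (all prey gone) → extinct.
Round 2: A (all prey gone), E (all prey gone), D (all prey gone) → extinct.
No further losses. Total secondary extinctions: 6.

6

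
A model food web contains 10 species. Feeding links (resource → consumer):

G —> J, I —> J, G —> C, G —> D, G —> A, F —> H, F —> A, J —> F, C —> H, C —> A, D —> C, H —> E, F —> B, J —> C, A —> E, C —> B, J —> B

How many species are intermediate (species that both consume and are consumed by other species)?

6

Intermediate species (has both prey and predators): D, J, F, C, A, H.
Count: 6.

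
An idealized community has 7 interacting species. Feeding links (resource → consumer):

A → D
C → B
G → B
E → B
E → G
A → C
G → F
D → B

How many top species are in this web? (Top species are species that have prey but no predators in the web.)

Top species (has prey, but nothing eats it): B, F.
Count: 2.

2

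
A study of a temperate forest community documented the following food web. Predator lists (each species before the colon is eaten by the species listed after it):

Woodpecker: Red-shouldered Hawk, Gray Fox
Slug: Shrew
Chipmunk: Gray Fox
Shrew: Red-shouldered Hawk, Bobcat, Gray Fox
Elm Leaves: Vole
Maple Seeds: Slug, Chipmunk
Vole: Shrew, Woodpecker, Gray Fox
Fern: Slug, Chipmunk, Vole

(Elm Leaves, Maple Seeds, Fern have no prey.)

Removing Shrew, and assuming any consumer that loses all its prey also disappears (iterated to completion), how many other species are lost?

1

Remove Shrew.
Round 1: Bobcat (all prey gone) → extinct.
No further losses. Total secondary extinctions: 1.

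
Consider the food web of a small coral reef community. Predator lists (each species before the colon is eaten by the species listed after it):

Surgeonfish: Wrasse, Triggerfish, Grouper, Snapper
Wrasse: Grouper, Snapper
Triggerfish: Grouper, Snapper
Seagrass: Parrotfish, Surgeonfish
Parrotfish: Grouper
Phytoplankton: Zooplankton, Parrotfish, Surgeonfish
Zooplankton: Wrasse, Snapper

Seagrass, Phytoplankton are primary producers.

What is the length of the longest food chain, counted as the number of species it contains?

One longest chain: Phytoplankton → Zooplankton → Wrasse → Grouper.
It has 4 species and 3 links.

4 species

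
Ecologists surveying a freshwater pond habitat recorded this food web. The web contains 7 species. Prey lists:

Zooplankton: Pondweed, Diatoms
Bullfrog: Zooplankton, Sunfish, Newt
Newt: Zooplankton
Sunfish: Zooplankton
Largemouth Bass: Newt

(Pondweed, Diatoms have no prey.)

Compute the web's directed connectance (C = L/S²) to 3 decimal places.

The web has S = 7 species and L = 8 feeding links.
C = L / S² = 8 / 49 = 0.1633 ≈ 0.163.

C = 0.163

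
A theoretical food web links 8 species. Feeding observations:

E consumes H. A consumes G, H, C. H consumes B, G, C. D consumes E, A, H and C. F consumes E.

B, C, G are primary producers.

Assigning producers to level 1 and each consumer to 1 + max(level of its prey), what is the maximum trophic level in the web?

Producers (level 1): B, C, G.
B → H → E → F gives F level 4.
No species has a prey at level 4, so no species reaches level 5.

4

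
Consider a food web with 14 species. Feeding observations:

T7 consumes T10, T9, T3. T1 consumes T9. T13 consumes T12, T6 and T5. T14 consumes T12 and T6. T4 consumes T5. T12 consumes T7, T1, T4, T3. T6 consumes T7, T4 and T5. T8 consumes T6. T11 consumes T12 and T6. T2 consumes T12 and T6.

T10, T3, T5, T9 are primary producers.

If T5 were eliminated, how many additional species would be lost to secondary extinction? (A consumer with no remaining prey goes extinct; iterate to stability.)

1

Remove T5.
Round 1: T4 (all prey gone) → extinct.
No further losses. Total secondary extinctions: 1.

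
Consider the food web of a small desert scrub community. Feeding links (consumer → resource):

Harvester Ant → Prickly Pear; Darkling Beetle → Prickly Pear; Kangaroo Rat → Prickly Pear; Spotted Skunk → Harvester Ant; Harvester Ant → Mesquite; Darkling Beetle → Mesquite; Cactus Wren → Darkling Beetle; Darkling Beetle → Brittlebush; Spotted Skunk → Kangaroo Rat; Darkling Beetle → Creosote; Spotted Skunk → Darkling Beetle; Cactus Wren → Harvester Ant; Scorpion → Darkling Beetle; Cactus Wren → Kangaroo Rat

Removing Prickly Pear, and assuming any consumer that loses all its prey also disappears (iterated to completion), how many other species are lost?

1

Remove Prickly Pear.
Round 1: Kangaroo Rat (all prey gone) → extinct.
No further losses. Total secondary extinctions: 1.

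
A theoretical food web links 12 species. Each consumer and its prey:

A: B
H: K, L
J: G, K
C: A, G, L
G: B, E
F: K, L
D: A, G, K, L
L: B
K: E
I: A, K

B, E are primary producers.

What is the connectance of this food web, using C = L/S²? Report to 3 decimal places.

C = 0.139

The web has S = 12 species and L = 20 feeding links.
C = L / S² = 20 / 144 = 0.1389 ≈ 0.139.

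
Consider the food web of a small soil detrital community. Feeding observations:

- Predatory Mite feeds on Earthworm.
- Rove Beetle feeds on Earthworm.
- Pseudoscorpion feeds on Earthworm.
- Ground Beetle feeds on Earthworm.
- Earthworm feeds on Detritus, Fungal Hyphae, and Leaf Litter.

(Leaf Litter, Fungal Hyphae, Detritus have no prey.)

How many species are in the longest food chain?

3 species

One longest chain: Leaf Litter → Earthworm → Ground Beetle.
It has 3 species and 2 links.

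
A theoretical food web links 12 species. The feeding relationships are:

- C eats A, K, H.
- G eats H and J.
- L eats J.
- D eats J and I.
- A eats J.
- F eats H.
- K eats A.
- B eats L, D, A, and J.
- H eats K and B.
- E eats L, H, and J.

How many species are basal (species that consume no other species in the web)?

Basal species (no prey listed): J, I.
Count: 2.

2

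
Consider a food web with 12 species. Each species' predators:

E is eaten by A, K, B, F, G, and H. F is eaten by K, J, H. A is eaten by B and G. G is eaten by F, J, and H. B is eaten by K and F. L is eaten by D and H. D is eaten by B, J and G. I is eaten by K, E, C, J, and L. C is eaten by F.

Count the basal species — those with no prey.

Basal species (no prey listed): I.
Count: 1.

1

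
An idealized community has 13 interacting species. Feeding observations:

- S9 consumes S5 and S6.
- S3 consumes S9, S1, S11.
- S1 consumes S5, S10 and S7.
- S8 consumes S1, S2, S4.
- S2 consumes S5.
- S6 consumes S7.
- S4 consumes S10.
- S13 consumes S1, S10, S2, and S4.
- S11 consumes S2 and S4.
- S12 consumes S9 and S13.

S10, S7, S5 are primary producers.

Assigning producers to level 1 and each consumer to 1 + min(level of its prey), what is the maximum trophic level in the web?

3

Producers (level 1): S10, S7, S5.
Following each consumer down to its lowest-level prey: S10 → S13 → S12 (levels 1 through 3).
All prey of S12 (S13 2, S9 2) are at level 2 or above, so S12 is at level 1 + 2 = 3.
Every consumer has at least one prey at level 2 or below, so none exceeds level 3.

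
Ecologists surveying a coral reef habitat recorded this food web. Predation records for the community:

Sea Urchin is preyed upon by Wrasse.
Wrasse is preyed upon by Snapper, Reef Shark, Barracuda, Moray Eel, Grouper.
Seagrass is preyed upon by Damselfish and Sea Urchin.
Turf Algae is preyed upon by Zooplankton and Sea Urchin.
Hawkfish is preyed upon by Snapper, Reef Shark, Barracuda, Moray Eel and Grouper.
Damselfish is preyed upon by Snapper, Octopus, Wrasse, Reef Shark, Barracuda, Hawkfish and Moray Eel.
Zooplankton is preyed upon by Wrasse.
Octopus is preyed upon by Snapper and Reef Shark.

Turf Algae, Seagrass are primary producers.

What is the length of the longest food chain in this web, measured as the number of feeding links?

3 links

One longest chain: Seagrass → Damselfish → Wrasse → Reef Shark.
It has 4 species and 3 links.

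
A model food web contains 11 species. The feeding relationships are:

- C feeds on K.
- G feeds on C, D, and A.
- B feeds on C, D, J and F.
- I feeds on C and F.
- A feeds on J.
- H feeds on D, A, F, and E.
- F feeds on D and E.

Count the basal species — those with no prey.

Basal species (no prey listed): D, J, K, E.
Count: 4.

4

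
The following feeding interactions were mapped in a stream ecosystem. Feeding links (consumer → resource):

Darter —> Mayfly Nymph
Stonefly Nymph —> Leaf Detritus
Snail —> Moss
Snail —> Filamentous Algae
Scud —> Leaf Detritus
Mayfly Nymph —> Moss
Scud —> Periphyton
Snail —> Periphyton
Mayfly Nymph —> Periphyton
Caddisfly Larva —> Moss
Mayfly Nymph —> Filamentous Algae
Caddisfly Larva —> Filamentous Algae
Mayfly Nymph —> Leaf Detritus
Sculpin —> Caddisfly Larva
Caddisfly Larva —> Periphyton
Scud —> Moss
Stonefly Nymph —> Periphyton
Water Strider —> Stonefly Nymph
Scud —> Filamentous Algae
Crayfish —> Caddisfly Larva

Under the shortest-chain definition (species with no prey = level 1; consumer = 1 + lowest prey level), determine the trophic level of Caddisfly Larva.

Filamentous Algae has no prey (basal) → level 1.
Caddisfly Larva eats Filamentous Algae → level 2.

Trophic level 2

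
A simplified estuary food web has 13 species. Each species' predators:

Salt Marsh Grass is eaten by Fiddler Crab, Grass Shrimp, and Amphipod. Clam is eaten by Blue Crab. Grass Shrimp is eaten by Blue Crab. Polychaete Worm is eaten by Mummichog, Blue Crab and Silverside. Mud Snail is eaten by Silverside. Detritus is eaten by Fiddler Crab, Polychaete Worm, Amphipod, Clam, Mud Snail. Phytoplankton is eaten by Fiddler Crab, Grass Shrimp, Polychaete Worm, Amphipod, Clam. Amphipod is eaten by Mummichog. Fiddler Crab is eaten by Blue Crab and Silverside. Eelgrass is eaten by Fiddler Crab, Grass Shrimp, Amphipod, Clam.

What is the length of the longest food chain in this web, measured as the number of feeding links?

2 links

One longest chain: Detritus → Amphipod → Mummichog.
It has 3 species and 2 links.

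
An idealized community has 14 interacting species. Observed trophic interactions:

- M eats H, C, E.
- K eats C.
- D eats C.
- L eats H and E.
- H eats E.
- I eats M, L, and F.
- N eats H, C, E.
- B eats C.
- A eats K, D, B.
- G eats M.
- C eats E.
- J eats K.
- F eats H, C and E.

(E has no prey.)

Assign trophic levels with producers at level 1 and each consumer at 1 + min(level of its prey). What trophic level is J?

Trophic level 4

E is a producer → level 1.
C eats E → level 2.
K eats C → level 3.
J eats K → level 4.
No prey of J is below level 3, so 4 is the minimum.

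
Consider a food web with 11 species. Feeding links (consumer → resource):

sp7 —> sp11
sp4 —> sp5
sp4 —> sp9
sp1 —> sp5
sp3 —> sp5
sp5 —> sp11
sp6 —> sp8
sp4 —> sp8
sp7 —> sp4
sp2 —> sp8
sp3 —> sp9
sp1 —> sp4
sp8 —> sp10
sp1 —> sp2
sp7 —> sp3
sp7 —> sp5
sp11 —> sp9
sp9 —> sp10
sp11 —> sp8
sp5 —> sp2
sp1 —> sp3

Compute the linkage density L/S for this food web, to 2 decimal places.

There are L = 21 links among S = 11 species.
L/S = 21/11 = 1.9091 ≈ 1.91.

L/S = 1.91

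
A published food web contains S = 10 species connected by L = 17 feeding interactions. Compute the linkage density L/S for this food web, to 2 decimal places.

There are L = 17 links among S = 10 species.
L/S = 17/10 = 1.7000 ≈ 1.70.

L/S = 1.70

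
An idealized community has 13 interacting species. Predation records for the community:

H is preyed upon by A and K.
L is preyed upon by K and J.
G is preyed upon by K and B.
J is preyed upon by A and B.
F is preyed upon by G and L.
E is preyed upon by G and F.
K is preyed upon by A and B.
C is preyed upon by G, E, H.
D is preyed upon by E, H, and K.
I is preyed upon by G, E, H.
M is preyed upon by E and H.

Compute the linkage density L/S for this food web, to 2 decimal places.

L/S = 1.92

There are L = 25 links among S = 13 species.
L/S = 25/13 = 1.9231 ≈ 1.92.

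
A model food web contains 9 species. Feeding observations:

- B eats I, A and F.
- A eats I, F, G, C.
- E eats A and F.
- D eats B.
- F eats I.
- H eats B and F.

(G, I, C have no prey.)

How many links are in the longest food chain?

4 links

One longest chain: I → F → A → B → H.
It has 5 species and 4 links.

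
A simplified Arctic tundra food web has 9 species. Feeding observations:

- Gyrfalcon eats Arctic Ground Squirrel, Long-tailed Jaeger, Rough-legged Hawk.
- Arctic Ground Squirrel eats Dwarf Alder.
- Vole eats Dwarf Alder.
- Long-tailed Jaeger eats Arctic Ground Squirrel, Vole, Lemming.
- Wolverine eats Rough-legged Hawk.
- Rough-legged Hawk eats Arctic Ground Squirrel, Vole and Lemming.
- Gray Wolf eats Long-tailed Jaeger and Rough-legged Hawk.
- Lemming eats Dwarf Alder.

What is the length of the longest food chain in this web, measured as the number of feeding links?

3 links

One longest chain: Dwarf Alder → Vole → Rough-legged Hawk → Wolverine.
It has 4 species and 3 links.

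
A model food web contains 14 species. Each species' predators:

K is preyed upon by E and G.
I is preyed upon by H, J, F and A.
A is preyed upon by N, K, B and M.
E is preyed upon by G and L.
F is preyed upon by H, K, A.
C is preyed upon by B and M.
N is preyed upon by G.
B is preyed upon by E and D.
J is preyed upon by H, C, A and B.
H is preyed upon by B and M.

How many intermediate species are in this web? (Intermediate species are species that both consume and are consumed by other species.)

9

Intermediate species (has both prey and predators): F, J, A, H, C, K, B, N, E.
Count: 9.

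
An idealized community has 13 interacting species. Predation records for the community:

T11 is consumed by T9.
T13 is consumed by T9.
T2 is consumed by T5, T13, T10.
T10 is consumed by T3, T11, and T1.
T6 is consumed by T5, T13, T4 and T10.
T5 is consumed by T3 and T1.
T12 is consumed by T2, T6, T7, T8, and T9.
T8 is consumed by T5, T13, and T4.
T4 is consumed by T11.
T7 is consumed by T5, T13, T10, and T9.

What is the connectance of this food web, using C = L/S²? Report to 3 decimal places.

C = 0.160

The web has S = 13 species and L = 27 feeding links.
C = L / S² = 27 / 169 = 0.1598 ≈ 0.160.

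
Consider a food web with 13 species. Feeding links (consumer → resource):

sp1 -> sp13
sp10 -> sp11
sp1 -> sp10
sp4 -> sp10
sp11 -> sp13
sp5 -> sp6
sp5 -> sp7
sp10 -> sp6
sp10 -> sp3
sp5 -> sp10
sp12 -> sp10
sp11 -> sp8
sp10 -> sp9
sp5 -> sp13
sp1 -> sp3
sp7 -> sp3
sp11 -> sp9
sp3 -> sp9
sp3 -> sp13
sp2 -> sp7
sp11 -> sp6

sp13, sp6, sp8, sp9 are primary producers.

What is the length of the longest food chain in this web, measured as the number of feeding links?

3 links

One longest chain: sp13 → sp3 → sp7 → sp5.
It has 4 species and 3 links.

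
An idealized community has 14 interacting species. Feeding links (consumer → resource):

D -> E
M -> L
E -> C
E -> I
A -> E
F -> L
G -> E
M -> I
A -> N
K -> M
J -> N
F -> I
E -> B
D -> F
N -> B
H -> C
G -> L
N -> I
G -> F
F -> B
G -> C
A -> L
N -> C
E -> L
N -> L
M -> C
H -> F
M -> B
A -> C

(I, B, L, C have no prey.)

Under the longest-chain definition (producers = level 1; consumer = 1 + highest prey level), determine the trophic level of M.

I is a producer → level 1.
M eats I (level 1); other prey at levels: B 1, L 1, C 1 → level 2.

Trophic level 2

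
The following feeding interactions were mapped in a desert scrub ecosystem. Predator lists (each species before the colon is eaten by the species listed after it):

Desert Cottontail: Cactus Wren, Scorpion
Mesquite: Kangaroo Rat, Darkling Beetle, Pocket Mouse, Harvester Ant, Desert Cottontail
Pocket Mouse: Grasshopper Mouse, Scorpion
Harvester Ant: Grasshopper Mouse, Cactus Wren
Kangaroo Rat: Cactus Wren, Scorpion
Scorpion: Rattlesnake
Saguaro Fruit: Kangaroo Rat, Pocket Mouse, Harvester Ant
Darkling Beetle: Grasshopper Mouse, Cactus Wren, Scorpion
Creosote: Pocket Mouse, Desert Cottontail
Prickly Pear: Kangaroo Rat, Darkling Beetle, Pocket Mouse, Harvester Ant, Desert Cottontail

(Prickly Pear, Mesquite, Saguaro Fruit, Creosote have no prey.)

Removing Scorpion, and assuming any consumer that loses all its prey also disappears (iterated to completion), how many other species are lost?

1

Remove Scorpion.
Round 1: Rattlesnake (all prey gone) → extinct.
No further losses. Total secondary extinctions: 1.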